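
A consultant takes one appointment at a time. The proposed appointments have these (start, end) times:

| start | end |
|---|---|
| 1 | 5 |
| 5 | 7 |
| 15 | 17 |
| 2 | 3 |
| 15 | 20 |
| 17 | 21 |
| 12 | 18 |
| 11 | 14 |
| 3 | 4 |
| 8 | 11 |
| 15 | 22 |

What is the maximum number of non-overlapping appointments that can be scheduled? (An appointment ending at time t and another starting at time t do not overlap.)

7

Sort by end time and greedily take each interval whose start is ≥ the last chosen end.
Sorted by end: (2,3)  (3,4)  (1,5)  (5,7)  (8,11)  (11,14)  (15,17)  (12,18)  (15,20)  (17,21)  (15,22)
take (2,3); take (3,4); take (5,7); take (8,11); take (11,14); take (15,17); skip (12,18); take (17,21).
Selected 7 appointments.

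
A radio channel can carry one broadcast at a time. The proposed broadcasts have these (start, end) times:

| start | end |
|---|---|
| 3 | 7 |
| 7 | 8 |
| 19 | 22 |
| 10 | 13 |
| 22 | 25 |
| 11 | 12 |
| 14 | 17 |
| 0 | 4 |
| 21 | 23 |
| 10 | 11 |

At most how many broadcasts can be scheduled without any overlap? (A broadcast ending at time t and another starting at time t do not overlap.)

Order by finish time; keep every interval that doesn't clash with the previous kept one.
By end time: (0,4), (3,7), (7,8), (10,11), (11,12), (10,13), (14,17), (19,22), (21,23), (22,25).
Pick (0,4); next start ≥ 4 → (7,8); next start ≥ 8 → (10,11); next start ≥ 11 → (11,12); next start ≥ 12 → (14,17); next start ≥ 17 → (19,22); next start ≥ 22 → (22,25).
Selected 7 broadcasts.

7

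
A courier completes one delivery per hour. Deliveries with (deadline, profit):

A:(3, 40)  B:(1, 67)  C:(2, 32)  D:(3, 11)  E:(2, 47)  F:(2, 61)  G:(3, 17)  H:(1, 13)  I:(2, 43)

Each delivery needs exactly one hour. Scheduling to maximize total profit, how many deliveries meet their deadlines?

Take jobs in profit order; each goes to the latest open slot no later than its deadline.
By profit: B(d1,67), F(d2,61), E(d2,47), I(d2,43), A(d3,40), C(d2,32), G(d3,17), H(d1,13), D(d3,11)
B→slot 1; F→slot 2; E skipped; I skipped; A→slot 3; C skipped; G skipped; H skipped; D skipped.
3 of 9 scheduled.

3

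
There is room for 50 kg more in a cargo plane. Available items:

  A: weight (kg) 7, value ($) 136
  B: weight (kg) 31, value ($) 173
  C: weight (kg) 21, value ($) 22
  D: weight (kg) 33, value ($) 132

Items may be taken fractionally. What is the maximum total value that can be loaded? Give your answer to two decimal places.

357.00

Ratios (sorted): A 19.43, B 5.58, D 4.00, C 1.05
take A (7 @ 136); take B (31 @ 173); take 12/33 of D → 48.00. Capacity used 50/50.
Total value = 357.00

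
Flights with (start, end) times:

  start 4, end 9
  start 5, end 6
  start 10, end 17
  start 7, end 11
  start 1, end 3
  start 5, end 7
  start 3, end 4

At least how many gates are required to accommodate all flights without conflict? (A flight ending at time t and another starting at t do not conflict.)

3

Events (time:±→running): 1:+→1 3:-→0 3:+→1 4:-→0 4:+→1 5:+→2 5:+→3 … peak 3.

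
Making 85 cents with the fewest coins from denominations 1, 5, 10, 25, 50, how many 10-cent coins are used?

1

85 = 1×50 + 1×25 + 1×10
Count of 10: 1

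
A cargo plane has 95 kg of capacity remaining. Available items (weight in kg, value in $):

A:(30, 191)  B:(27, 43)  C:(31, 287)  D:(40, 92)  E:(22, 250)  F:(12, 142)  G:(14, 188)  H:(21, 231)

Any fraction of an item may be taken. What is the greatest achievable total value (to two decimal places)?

1051.71

Order: G (188/14=13.43) > F (142/12=11.83) > E (250/22=11.36) > H (231/21=11.00) > C (287/31=9.26) > A (191/30=6.37) > D (92/40=2.30) > B (43/27=1.59)
Fill: take G (14 @ 188) → take F (12 @ 142) → take E (22 @ 250) → take H (21 @ 231) → take 26/31 of C → 240.71; 95/95 used.
Total value = 1051.71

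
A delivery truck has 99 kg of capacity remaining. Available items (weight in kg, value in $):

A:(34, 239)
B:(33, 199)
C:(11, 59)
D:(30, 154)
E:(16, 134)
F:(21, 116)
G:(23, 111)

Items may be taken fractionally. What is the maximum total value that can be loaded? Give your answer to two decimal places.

660.38

Sort by value per unit weight and fill in that order.
Ratios (sorted): E 8.38, A 7.03, B 6.03, F 5.52, C 5.36, D 5.13, G 4.83
take E (16 @ 134); take A (34 @ 239); take B (33 @ 199); take 16/21 of F → 88.38. Capacity used 99/99.
Total value = 660.38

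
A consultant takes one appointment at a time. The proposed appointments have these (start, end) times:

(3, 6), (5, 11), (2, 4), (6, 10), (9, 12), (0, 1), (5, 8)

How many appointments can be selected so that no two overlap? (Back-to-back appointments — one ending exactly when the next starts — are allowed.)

4

Sorted by end: (0,1)  (2,4)  (3,6)  (5,8)  (6,10)  (5,11)  (9,12)
take (0,1); take (2,4); skip (3,6); take (5,8); skip (6,10); take (9,12).
Selected 4 appointments.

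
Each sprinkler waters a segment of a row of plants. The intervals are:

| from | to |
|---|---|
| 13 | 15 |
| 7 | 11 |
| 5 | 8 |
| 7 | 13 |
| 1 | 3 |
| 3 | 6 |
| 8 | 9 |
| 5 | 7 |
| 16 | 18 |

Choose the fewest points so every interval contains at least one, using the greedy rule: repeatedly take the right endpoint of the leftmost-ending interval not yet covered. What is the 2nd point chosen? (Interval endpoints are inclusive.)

By right end: [1,3]  [3,6]  [5,7]  [5,8]  [8,9]  [7,11]  [7,13]  [13,15]  [16,18]
[1,3] uncovered → point at 3; [5,7] uncovered → point at 7; [8,9] uncovered → point at 9; [13,15] uncovered → point at 15; [16,18] uncovered → point at 18.
Points: 3, 7, 9, 15, 18 (5 total).

7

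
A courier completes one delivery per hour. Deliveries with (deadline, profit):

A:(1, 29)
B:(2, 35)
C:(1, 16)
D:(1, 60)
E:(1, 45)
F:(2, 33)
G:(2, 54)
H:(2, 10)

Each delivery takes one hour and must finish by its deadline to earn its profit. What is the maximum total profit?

114

Sort by profit descending; place each in the latest free slot ≤ its deadline.
By profit: D(d1,60), G(d2,54), E(d1,45), B(d2,35), F(d2,33), A(d1,29), C(d1,16), H(d2,10)
D→slot 1; G→slot 2; E skipped; B skipped; F skipped; A skipped; C skipped; H skipped.
Profit = 60 + 54 = 114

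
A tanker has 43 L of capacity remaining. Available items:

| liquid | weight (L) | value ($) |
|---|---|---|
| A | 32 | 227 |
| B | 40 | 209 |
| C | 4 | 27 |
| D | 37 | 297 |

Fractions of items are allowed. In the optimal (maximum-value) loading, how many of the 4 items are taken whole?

Sort by value per unit weight and fill in that order.
Order: D (297/37=8.03) > A (227/32=7.09) > C (27/4=6.75) > B (209/40=5.22)
Fill: take D (37 @ 297) → take 6/32 of A → 42.56; 43/43 used.
1 item(s) taken whole; one partial (take 6/32 of A).

1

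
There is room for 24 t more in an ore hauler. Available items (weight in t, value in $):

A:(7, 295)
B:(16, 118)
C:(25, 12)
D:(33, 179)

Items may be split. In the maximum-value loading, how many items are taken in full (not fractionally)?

2

Greedy by value/weight ratio, highest first.
Ratios (sorted): A 42.14, B 7.38, D 5.42, C 0.48
take A (7 @ 295); take B (16 @ 118); take 1/33 of D → 5.42. Capacity used 24/24.
2 item(s) taken whole; one partial (take 1/33 of D).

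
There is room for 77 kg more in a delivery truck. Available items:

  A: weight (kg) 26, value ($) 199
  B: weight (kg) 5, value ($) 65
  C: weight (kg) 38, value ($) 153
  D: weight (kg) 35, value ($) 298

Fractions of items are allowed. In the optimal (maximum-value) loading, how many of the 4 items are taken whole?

3

Order: B (65/5=13.00) > D (298/35=8.51) > A (199/26=7.65) > C (153/38=4.03)
Fill: take B (5 @ 65) → take D (35 @ 298) → take A (26 @ 199) → take 11/38 of C → 44.29; 77/77 used.
3 item(s) taken whole; one partial (take 11/38 of C).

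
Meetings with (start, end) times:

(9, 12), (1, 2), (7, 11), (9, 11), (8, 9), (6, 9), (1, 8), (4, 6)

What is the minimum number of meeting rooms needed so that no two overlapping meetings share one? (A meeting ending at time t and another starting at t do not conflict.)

The answer is the maximum number of intervals overlapping at any instant.
starts: [1, 1, 4, 6, 7, 8, 9, 9]
ends:   [2, 6, 8, 9, 9, 11, 11, 12]
s1→1 s1→2 e2→1 s4→2 e6→1 s6→2 s7→3  — peak 3.

3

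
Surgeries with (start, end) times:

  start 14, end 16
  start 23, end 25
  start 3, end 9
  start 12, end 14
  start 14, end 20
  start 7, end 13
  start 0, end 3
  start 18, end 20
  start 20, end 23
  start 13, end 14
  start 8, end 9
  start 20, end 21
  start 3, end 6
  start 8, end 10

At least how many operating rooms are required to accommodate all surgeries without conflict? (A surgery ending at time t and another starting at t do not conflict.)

4

Count concurrent intervals with a sweep; the peak is the room count.
Events (time:±→running): 0:+→1 3:-→0 3:+→1 3:+→2 6:-→1 7:+→2 8:+→3 8:+→4 … peak 4.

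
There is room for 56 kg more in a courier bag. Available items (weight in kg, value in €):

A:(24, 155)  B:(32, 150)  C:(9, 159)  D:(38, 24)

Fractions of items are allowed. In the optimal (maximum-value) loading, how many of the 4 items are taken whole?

2

Greedy by value/weight ratio, highest first.
Order: C (159/9=17.67) > A (155/24=6.46) > B (150/32=4.69) > D (24/38=0.63)
Fill: take C (9 @ 159) → take A (24 @ 155) → take 23/32 of B → 107.81; 56/56 used.
2 item(s) taken whole; one partial (take 23/32 of B).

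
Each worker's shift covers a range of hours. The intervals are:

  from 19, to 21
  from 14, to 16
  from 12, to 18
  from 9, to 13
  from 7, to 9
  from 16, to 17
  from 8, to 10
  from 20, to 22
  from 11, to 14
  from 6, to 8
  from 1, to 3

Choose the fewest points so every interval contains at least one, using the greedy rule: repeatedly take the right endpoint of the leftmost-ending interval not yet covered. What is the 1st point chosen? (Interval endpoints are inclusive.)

3

Sort by right endpoint; whenever an interval is uncovered, place a point at its right end.
By right end: [1,3]  [6,8]  [7,9]  [8,10]  [9,13]  [11,14]  [14,16]  [16,17]  [12,18]  [19,21]  [20,22]
[1,3] uncovered → point at 3; [6,8] uncovered → point at 8; [9,13] uncovered → point at 13; [14,16] uncovered → point at 16; [19,21] uncovered → point at 21.
Points: 3, 8, 13, 16, 21 (5 total).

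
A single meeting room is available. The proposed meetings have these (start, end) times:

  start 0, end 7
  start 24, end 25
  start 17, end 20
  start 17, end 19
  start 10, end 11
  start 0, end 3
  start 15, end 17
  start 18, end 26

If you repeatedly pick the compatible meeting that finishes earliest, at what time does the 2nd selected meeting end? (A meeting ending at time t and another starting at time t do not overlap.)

Greedy by earliest finish: after sorting by end time, pick each interval compatible with the last pick.
By end time: (0,3), (0,7), (10,11), (15,17), (17,19), (17,20), (24,25), (18,26).
Pick (0,3); next start ≥ 3 → (10,11); next start ≥ 11 → (15,17); next start ≥ 17 → (17,19); next start ≥ 19 → (24,25).
Selected: (0,3) (10,11) (15,17) (17,19) (24,25)

11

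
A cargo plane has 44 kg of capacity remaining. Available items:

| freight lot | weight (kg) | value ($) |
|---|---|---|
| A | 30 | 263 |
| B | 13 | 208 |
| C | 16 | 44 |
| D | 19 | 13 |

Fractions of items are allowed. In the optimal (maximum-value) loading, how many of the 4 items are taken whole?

2

Greedy by value/weight ratio, highest first.
Order: B (208/13=16.00) > A (263/30=8.77) > C (44/16=2.75) > D (13/19=0.68)
Fill: take B (13 @ 208) → take A (30 @ 263) → take 1/16 of C → 2.75; 44/44 used.
2 item(s) taken whole; one partial (take 1/16 of C).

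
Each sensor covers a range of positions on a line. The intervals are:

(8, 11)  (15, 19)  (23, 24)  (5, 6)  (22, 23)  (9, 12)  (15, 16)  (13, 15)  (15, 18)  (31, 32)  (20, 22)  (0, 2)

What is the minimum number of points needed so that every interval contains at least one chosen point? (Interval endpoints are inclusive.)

Process intervals by earliest right end; each time one isn't hit yet, stab at its right endpoint.
By right end: [0,2]  [5,6]  [8,11]  [9,12]  [13,15]  [15,16]  [15,18]  [15,19]  [20,22]  [22,23]  [23,24]  [31,32]
[0,2] uncovered → point at 2; [5,6] uncovered → point at 6; [8,11] uncovered → point at 11; [13,15] uncovered → point at 15; [20,22] uncovered → point at 22; [23,24] uncovered → point at 24; [31,32] uncovered → point at 32.
Points: 2, 6, 11, 15, 22, 24, 32 (7 total).

7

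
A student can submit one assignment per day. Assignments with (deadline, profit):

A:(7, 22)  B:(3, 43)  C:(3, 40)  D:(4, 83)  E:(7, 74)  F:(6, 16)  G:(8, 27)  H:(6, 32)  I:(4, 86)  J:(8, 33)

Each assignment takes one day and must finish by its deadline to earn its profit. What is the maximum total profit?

Profit order: I=86 D=83 E=74 B=43 C=40 J=33 H=32 G=27 A=22 F=16
Assign: I→slot 4, D→slot 3, E→slot 7, B→slot 2, C→slot 1, J→slot 8, H→slot 6, G→slot 5, A skipped, F skipped.
Slots: [1:C] [2:B] [3:D] [4:I] [5:G] [6:H] [7:E] [8:J]
Profit = 40 + 43 + 83 + 86 + 27 + 32 + 74 + 33 = 418

418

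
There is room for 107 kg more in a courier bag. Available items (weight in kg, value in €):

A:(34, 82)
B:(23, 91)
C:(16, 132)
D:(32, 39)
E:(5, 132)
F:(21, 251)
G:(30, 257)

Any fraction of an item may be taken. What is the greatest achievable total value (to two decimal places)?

891.94

Greedy by value/weight ratio, highest first.
Ratios (sorted): E 26.40, F 11.95, G 8.57, C 8.25, B 3.96, A 2.41, D 1.22
take E (5 @ 132); take F (21 @ 251); take G (30 @ 257); take C (16 @ 132); take B (23 @ 91); take 12/34 of A → 28.94. Capacity used 107/107.
Total value = 891.94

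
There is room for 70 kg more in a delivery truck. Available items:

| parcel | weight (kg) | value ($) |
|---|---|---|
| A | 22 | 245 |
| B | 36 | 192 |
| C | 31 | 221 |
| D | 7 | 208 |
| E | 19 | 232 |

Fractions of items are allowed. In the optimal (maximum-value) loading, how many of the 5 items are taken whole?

3

Sort by value per unit weight and fill in that order.
Ratios (sorted): D 29.71, E 12.21, A 11.14, C 7.13, B 5.33
take D (7 @ 208); take E (19 @ 232); take A (22 @ 245); take 22/31 of C → 156.84. Capacity used 70/70.
3 item(s) taken whole; one partial (take 22/31 of C).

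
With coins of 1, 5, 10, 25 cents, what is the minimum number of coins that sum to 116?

7

116 = 4×25 + 1×10 + 1×5 + 1×1
Total coins = 4 + 1 + 1 + 1 = 7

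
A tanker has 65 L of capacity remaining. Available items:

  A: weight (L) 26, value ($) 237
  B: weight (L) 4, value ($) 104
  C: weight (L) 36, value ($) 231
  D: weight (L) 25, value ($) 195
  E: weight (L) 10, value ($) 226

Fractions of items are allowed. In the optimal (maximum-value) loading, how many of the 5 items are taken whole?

Order: B (104/4=26.00) > E (226/10=22.60) > A (237/26=9.12) > D (195/25=7.80) > C (231/36=6.42)
Fill: take B (4 @ 104) → take E (10 @ 226) → take A (26 @ 237) → take D (25 @ 195); 65/65 used.
4 item(s) taken whole.

4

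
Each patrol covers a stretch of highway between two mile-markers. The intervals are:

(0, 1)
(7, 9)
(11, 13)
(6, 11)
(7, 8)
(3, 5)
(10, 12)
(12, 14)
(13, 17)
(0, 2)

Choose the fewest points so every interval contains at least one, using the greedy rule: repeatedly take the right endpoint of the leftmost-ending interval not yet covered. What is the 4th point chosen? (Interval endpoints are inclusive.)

12

Sort by right endpoint; whenever an interval is uncovered, place a point at its right end.
Sorted: [0,1] [0,2] [3,5] [7,8] [7,9] [6,11] [10,12] [11,13] [12,14] [13,17]
{[0,1],[0,2]} hit by 1; {[3,5]} hit by 5; {[7,8],[7,9],[6,11]} hit by 8; {[10,12],[11,13],[12,14]} hit by 12; {[13,17]} hit by 17.
Points: 1, 5, 8, 12, 17 (5 total).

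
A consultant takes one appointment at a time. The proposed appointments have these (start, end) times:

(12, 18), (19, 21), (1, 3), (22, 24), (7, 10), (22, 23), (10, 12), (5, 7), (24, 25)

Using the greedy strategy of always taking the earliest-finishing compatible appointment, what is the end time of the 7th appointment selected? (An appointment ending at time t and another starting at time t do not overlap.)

23

Order by finish time; keep every interval that doesn't clash with the previous kept one.
By end time: (1,3), (5,7), (7,10), (10,12), (12,18), (19,21), (22,23), (22,24), (24,25).
Pick (1,3); next start ≥ 3 → (5,7); next start ≥ 7 → (7,10); next start ≥ 10 → (10,12); next start ≥ 12 → (12,18); next start ≥ 18 → (19,21); next start ≥ 21 → (22,23); next start ≥ 23 → (24,25).
Selected: (1,3) (5,7) (7,10) (10,12) (12,18) (19,21) (22,23) (24,25)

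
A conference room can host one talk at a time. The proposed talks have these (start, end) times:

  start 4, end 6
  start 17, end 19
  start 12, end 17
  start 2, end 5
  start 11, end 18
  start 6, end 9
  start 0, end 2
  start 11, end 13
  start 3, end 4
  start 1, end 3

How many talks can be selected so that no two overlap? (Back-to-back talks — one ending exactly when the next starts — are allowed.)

6

Sort by end time and greedily take each interval whose start is ≥ the last chosen end.
Sorted by end: (0,2)  (1,3)  (3,4)  (2,5)  (4,6)  (6,9)  (11,13)  (12,17)  (11,18)  (17,19)
take (0,2); skip (1,3); take (3,4); skip (2,5); take (4,6); take (6,9); take (11,13); skip (12,17); skip (11,18); take (17,19).
Selected 6 talks.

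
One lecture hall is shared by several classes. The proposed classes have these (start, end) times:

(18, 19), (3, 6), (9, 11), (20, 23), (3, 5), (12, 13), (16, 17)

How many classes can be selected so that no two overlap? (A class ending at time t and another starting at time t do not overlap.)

6

Sorted by end: (3,5)  (3,6)  (9,11)  (12,13)  (16,17)  (18,19)  (20,23)
take (3,5); take (9,11); take (12,13); take (16,17); take (18,19); take (20,23).
Selected 6 classes.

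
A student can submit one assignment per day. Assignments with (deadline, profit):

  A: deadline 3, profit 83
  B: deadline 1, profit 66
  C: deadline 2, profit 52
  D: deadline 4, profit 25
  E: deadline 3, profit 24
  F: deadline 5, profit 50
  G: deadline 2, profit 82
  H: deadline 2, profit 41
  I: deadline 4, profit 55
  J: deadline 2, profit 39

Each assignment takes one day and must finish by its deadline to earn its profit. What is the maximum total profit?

336

Profit order: A=83 G=82 B=66 I=55 C=52 F=50 H=41 J=39 D=25 E=24
Assign: A→slot 3, G→slot 2, B→slot 1, I→slot 4, C skipped, F→slot 5, H skipped, J skipped, D skipped, E skipped.
Slots: [1:B] [2:G] [3:A] [4:I] [5:F]
Profit = 66 + 82 + 83 + 55 + 50 = 336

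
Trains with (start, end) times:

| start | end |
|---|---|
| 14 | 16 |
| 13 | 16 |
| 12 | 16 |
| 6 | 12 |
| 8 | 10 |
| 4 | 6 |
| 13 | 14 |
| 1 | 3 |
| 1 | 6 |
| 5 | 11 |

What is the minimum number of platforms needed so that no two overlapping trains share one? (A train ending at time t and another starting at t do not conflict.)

Events (time:±→running): 1:+→1 1:+→2 3:-→1 4:+→2 5:+→3 … peak 3.

3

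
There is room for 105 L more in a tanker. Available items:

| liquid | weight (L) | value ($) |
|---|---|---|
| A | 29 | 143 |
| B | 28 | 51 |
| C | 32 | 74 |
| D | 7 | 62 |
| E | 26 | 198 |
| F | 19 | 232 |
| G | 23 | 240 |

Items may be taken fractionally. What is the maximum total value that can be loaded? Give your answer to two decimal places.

Sort by value per unit weight and fill in that order.
Order: F (232/19=12.21) > G (240/23=10.43) > D (62/7=8.86) > E (198/26=7.62) > A (143/29=4.93) > C (74/32=2.31) > B (51/28=1.82)
Fill: take F (19 @ 232) → take G (23 @ 240) → take D (7 @ 62) → take E (26 @ 198) → take A (29 @ 143) → take 1/32 of C → 2.31; 105/105 used.
Total value = 877.31

877.31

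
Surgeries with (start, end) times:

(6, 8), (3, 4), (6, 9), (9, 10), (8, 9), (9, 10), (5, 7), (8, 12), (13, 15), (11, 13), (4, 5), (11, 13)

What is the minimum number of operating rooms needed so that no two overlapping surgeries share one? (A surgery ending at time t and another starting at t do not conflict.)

3

Count concurrent intervals with a sweep; the peak is the room count.
starts: [3, 4, 5, 6, 6, 8, 8, 9, 9, 11, 11, 13]
ends:   [4, 5, 7, 8, 9, 9, 10, 10, 12, 13, 13, 15]
s3→1 e4→0 s4→1 e5→0 s5→1 s6→2 s6→3  — peak 3.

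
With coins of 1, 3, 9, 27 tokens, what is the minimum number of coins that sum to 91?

5

Greedy: take as many of the largest coin as possible, then repeat with the remainder.
91 = 3×27 + 1×9 + 1×1
Total coins = 3 + 1 + 1 = 5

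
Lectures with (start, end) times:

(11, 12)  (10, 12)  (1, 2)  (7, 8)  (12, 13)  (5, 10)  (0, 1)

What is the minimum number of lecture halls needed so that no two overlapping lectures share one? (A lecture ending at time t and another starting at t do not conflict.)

2

The answer is the maximum number of intervals overlapping at any instant.
Events (time:±→running): 0:+→1 1:-→0 1:+→1 2:-→0 5:+→1 7:+→2 … peak 2.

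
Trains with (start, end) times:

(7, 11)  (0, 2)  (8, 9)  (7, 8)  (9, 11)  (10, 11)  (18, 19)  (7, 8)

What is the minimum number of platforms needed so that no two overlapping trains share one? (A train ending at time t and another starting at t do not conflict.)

Count concurrent intervals with a sweep; the peak is the room count.
starts: [0, 7, 7, 7, 8, 9, 10, 18]
ends:   [2, 8, 8, 9, 11, 11, 11, 19]
s0→1 e2→0 s7→1 s7→2 s7→3  — peak 3.

3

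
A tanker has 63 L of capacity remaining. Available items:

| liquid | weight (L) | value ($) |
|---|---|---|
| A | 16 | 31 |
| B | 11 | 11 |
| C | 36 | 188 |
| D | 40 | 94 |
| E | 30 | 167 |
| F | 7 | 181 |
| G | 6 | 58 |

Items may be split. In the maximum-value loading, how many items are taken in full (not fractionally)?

3

Greedy by value/weight ratio, highest first.
Ratios (sorted): F 25.86, G 9.67, E 5.57, C 5.22, D 2.35, A 1.94, B 1.00
take F (7 @ 181); take G (6 @ 58); take E (30 @ 167); take 20/36 of C → 104.44. Capacity used 63/63.
3 item(s) taken whole; one partial (take 20/36 of C).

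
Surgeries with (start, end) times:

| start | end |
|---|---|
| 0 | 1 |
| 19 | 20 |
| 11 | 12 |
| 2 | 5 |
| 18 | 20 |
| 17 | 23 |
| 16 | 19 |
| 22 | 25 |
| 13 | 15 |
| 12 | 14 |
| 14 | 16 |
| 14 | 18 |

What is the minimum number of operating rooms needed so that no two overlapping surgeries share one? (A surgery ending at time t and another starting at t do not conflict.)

3

starts: [0, 2, 11, 12, 13, 14, 14, 16, 17, 18, 19, 22]
ends:   [1, 5, 12, 14, 15, 16, 18, 19, 20, 20, 23, 25]
s0→1 e1→0 s2→1 e5→0 s11→1 e12→0 s12→1 s13→2 e14→1 s14→2 s14→3  — peak 3.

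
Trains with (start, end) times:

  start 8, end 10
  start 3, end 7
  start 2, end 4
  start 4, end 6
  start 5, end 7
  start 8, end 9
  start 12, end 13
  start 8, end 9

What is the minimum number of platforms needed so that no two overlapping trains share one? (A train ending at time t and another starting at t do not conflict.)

3

Count concurrent intervals with a sweep; the peak is the room count.
Events (time:±→running): 2:+→1 3:+→2 4:-→1 4:+→2 5:+→3 … peak 3.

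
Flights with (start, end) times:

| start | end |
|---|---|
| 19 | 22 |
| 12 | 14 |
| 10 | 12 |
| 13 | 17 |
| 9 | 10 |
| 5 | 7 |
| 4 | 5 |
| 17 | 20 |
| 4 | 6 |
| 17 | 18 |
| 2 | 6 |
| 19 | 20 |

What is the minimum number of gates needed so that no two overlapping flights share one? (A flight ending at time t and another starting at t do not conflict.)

Count concurrent intervals with a sweep; the peak is the room count.
Events (time:±→running): 2:+→1 4:+→2 4:+→3 … peak 3.

3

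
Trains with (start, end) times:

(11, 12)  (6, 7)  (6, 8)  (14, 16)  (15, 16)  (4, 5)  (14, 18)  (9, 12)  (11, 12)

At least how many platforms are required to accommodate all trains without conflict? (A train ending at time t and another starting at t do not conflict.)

3

Events (time:±→running): 4:+→1 5:-→0 6:+→1 6:+→2 7:-→1 8:-→0 9:+→1 11:+→2 11:+→3 … peak 3.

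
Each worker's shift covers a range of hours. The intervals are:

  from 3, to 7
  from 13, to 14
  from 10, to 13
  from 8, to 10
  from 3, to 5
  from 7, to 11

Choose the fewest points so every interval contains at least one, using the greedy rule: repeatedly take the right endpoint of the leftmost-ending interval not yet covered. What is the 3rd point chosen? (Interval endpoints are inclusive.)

By right end: [3,5]  [3,7]  [8,10]  [7,11]  [10,13]  [13,14]
[3,5] uncovered → point at 5; [8,10] uncovered → point at 10; [13,14] uncovered → point at 14.
Points: 5, 10, 14 (3 total).

14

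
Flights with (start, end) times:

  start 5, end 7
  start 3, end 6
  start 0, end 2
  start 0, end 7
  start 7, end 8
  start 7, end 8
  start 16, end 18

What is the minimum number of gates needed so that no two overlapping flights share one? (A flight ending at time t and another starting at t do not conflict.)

3

The answer is the maximum number of intervals overlapping at any instant.
Events (time:±→running): 0:+→1 0:+→2 2:-→1 3:+→2 5:+→3 … peak 3.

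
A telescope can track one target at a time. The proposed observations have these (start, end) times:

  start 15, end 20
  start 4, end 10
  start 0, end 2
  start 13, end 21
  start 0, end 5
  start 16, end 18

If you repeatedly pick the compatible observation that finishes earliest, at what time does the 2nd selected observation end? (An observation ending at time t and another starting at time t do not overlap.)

10

Sorted by end: (0,2)  (0,5)  (4,10)  (16,18)  (15,20)  (13,21)
take (0,2); take (4,10); take (16,18); skip (15,20); skip (13,21).
Selected: (0,2) (4,10) (16,18)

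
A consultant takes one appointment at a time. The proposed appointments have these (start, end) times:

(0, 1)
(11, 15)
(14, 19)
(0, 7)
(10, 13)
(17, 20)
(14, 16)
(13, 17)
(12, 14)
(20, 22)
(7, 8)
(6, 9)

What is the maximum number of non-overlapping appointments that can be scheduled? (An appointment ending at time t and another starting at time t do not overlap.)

Order by finish time; keep every interval that doesn't clash with the previous kept one.
By end time: (0,1), (0,7), (7,8), (6,9), (10,13), (12,14), (11,15), (14,16), (13,17), (14,19), (17,20), (20,22).
Pick (0,1); next start ≥ 1 → (7,8); next start ≥ 8 → (10,13); next start ≥ 13 → (14,16); next start ≥ 16 → (17,20); next start ≥ 20 → (20,22).
Selected 6 appointments.

6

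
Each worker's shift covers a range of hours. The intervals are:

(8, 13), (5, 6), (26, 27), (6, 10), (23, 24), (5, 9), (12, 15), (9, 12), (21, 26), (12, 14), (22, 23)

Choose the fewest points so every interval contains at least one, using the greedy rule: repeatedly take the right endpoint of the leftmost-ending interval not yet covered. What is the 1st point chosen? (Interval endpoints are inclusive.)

By right end: [5,6]  [5,9]  [6,10]  [9,12]  [8,13]  [12,14]  [12,15]  [22,23]  [23,24]  [21,26]  [26,27]
[5,6] uncovered → point at 6; [9,12] uncovered → point at 12; [22,23] uncovered → point at 23; [26,27] uncovered → point at 27.
Points: 6, 12, 23, 27 (4 total).

6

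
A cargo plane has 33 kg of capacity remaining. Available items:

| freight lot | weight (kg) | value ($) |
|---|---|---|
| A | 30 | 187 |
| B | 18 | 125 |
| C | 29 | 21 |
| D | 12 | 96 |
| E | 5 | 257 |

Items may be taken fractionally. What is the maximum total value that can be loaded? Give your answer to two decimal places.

464.11

Order: E (257/5=51.40) > D (96/12=8.00) > B (125/18=6.94) > A (187/30=6.23) > C (21/29=0.72)
Fill: take E (5 @ 257) → take D (12 @ 96) → take 16/18 of B → 111.11; 33/33 used.
Total value = 464.11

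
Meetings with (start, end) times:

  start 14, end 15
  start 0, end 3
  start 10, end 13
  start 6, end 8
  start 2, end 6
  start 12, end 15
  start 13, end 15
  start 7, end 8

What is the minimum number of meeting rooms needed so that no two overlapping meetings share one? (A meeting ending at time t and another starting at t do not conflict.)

3

Events (time:±→running): 0:+→1 2:+→2 3:-→1 6:-→0 6:+→1 7:+→2 8:-→1 8:-→0 10:+→1 12:+→2 13:-→1 13:+→2 14:+→3 … peak 3.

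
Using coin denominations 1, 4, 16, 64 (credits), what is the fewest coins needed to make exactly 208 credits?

4

Use the largest denomination that fits, subtract, and repeat.
208 = 3×64 + 1×16
Total coins = 3 + 1 = 4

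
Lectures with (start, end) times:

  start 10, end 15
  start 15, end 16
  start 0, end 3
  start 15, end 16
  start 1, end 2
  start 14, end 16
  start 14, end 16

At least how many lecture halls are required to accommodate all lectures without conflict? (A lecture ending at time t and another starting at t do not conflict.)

4

Count concurrent intervals with a sweep; the peak is the room count.
Events (time:±→running): 0:+→1 1:+→2 2:-→1 3:-→0 10:+→1 14:+→2 14:+→3 15:-→2 15:+→3 15:+→4 … peak 4.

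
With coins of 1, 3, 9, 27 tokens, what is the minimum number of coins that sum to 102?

6

102 = 3×27 + 2×9 + 1×3
Total coins = 3 + 2 + 1 = 6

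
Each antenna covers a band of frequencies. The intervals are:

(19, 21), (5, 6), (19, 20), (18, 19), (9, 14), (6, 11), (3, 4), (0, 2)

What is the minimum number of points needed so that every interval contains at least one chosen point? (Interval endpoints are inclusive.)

Process intervals by earliest right end; each time one isn't hit yet, stab at its right endpoint.
Sorted: [0,2] [3,4] [5,6] [6,11] [9,14] [18,19] [19,20] [19,21]
{[0,2]} hit by 2; {[3,4]} hit by 4; {[5,6],[6,11]} hit by 6; {[9,14]} hit by 14; {[18,19],[19,20],[19,21]} hit by 19.
Points: 2, 4, 6, 14, 19 (5 total).

5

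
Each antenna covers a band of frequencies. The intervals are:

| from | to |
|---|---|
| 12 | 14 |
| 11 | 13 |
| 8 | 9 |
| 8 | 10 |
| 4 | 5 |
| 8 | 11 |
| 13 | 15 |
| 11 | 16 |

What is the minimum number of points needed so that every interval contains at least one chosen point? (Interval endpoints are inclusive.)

Sort by right endpoint; whenever an interval is uncovered, place a point at its right end.
Sorted: [4,5] [8,9] [8,10] [8,11] [11,13] [12,14] [13,15] [11,16]
{[4,5]} hit by 5; {[8,9],[8,10],[8,11]} hit by 9; {[11,13],[12,14],[13,15],[11,16]} hit by 13.
Points: 5, 9, 13 (3 total).

3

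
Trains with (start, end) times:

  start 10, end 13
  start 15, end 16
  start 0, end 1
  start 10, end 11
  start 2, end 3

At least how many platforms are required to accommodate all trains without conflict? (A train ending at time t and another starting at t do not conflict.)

2

The answer is the maximum number of intervals overlapping at any instant.
Events (time:±→running): 0:+→1 1:-→0 2:+→1 3:-→0 10:+→1 10:+→2 … peak 2.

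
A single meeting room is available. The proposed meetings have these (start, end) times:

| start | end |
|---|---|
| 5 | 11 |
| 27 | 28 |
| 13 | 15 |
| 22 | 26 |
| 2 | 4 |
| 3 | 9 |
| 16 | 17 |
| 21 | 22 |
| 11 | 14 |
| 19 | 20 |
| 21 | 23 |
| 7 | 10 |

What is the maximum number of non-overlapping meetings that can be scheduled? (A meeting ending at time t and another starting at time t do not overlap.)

8

Order by finish time; keep every interval that doesn't clash with the previous kept one.
Sorted by end: (2,4)  (3,9)  (7,10)  (5,11)  (11,14)  (13,15)  (16,17)  (19,20)  (21,22)  (21,23)  (22,26)  (27,28)
take (2,4); take (7,10); skip (5,11); take (11,14); take (16,17); take (19,20); take (21,22); take (22,26); take (27,28).
Selected 8 meetings.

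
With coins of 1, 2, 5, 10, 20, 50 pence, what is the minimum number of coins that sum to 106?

Use the largest denomination that fits, subtract, and repeat.
106 = 2×50 + 1×5 + 1×1
Total coins = 2 + 1 + 1 = 4

4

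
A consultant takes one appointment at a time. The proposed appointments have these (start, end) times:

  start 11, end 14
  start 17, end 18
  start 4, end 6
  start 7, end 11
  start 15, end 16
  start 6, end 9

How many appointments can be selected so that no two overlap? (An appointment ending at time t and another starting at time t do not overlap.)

Order by finish time; keep every interval that doesn't clash with the previous kept one.
By end time: (4,6), (6,9), (7,11), (11,14), (15,16), (17,18).
Pick (4,6); next start ≥ 6 → (6,9); next start ≥ 9 → (11,14); next start ≥ 14 → (15,16); next start ≥ 16 → (17,18).
Selected 5 appointments.

5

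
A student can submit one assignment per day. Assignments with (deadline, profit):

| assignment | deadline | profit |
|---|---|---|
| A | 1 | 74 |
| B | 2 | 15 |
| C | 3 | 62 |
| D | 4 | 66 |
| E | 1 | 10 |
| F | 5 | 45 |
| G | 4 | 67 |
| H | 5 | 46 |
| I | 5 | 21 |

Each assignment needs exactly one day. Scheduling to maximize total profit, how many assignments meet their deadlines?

5

Sort by profit descending; place each in the latest free slot ≤ its deadline.
Profit order: A=74 G=67 D=66 C=62 H=46 F=45 I=21 B=15 E=10
Assign: A→slot 1, G→slot 4, D→slot 3, C→slot 2, H→slot 5, F skipped, I skipped, B skipped, E skipped.
Slots: [1:A] [2:C] [3:D] [4:G] [5:H]
5 of 9 scheduled.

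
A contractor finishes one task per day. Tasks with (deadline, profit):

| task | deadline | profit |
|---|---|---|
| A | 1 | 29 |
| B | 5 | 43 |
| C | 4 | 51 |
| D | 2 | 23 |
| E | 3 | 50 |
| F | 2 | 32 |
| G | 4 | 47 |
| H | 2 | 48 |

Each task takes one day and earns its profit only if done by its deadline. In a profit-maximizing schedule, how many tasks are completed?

5

By profit: C(d4,51), E(d3,50), H(d2,48), G(d4,47), B(d5,43), F(d2,32), A(d1,29), D(d2,23)
C→slot 4; E→slot 3; H→slot 2; G→slot 1; B→slot 5; F skipped; A skipped; D skipped.
5 of 8 scheduled.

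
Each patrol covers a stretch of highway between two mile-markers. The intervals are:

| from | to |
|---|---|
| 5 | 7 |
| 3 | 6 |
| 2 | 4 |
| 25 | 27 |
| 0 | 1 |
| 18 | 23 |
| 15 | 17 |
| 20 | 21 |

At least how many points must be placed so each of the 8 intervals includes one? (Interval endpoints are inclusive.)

Sort by right endpoint; whenever an interval is uncovered, place a point at its right end.
Sorted: [0,1] [2,4] [3,6] [5,7] [15,17] [20,21] [18,23] [25,27]
{[0,1]} hit by 1; {[2,4],[3,6]} hit by 4; {[5,7]} hit by 7; {[15,17]} hit by 17; {[20,21],[18,23]} hit by 21; {[25,27]} hit by 27.
Points: 1, 4, 7, 17, 21, 27 (6 total).

6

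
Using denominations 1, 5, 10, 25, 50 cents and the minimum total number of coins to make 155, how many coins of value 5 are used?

155 = 3×50 + 1×5
Count of 5: 1

1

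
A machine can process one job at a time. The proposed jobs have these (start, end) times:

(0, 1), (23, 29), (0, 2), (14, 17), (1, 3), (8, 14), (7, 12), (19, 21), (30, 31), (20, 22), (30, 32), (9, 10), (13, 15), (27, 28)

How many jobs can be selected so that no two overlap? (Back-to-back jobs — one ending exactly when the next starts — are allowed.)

7

By end time: (0,1), (0,2), (1,3), (9,10), (7,12), (8,14), (13,15), (14,17), (19,21), (20,22), (27,28), (23,29), (30,31), (30,32).
Pick (0,1); next start ≥ 1 → (1,3); next start ≥ 3 → (9,10); next start ≥ 10 → (13,15); next start ≥ 15 → (19,21); next start ≥ 21 → (27,28); next start ≥ 28 → (30,31).
Selected 7 jobs.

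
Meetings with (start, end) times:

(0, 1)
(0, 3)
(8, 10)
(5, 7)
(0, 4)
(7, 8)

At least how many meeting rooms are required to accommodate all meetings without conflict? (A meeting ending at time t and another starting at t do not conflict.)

3

The answer is the maximum number of intervals overlapping at any instant.
starts: [0, 0, 0, 5, 7, 8]
ends:   [1, 3, 4, 7, 8, 10]
s0→1 s0→2 s0→3  — peak 3.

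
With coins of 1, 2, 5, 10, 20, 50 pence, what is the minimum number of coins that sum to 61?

3

Greedy: take as many of the largest coin as possible, then repeat with the remainder.
61 = 1×50 + 1×10 + 1×1
Total coins = 1 + 1 + 1 = 3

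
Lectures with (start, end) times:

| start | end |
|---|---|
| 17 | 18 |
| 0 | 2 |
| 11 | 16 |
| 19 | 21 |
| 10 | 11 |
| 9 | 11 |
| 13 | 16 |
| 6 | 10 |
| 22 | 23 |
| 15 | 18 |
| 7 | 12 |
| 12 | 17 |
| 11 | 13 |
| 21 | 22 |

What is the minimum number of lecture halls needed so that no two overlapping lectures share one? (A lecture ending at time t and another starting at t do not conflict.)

The answer is the maximum number of intervals overlapping at any instant.
Events (time:±→running): 0:+→1 2:-→0 6:+→1 7:+→2 9:+→3 10:-→2 10:+→3 11:-→2 11:-→1 11:+→2 11:+→3 12:-→2 12:+→3 13:-→2 13:+→3 15:+→4 … peak 4.

4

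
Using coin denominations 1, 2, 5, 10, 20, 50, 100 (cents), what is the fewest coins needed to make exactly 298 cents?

8

Use the largest denomination that fits, subtract, and repeat.
298 − 2×100→98 − 1×50→48 − 2×20→8 − 1×5→3 − 1×2→1 − 1×1→0
Total coins = 2 + 1 + 2 + 1 + 1 + 1 = 8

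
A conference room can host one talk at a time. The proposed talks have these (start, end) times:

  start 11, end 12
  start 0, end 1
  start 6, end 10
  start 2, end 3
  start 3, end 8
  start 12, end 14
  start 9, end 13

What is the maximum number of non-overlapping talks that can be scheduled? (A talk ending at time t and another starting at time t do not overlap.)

5

By end time: (0,1), (2,3), (3,8), (6,10), (11,12), (9,13), (12,14).
Pick (0,1); next start ≥ 1 → (2,3); next start ≥ 3 → (3,8); next start ≥ 8 → (11,12); next start ≥ 12 → (12,14).
Selected 5 talks.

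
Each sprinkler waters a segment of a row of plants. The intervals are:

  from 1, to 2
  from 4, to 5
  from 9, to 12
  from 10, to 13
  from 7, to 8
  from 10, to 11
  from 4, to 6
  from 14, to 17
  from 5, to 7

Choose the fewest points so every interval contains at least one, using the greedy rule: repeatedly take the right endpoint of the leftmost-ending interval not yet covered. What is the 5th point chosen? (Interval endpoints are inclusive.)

17

Process intervals by earliest right end; each time one isn't hit yet, stab at its right endpoint.
By right end: [1,2]  [4,5]  [4,6]  [5,7]  [7,8]  [10,11]  [9,12]  [10,13]  [14,17]
[1,2] uncovered → point at 2; [4,5] uncovered → point at 5; [7,8] uncovered → point at 8; [10,11] uncovered → point at 11; [14,17] uncovered → point at 17.
Points: 2, 5, 8, 11, 17 (5 total).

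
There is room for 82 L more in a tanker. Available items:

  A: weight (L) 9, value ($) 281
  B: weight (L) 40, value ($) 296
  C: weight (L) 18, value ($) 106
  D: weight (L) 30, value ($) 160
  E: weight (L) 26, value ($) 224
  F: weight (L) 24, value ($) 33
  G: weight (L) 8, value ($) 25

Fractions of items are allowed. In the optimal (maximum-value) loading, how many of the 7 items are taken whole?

Order: A (281/9=31.22) > E (224/26=8.62) > B (296/40=7.40) > C (106/18=5.89) > D (160/30=5.33) > G (25/8=3.12) > F (33/24=1.38)
Fill: take A (9 @ 281) → take E (26 @ 224) → take B (40 @ 296) → take 7/18 of C → 41.22; 82/82 used.
3 item(s) taken whole; one partial (take 7/18 of C).

3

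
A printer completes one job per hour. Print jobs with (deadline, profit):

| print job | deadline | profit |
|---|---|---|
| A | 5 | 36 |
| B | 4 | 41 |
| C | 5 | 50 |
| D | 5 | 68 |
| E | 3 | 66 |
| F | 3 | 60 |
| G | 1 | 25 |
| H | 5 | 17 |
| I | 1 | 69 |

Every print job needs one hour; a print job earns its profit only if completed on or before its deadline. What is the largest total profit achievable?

Sort by profit descending; place each in the latest free slot ≤ its deadline.
Profit order: I=69 D=68 E=66 F=60 C=50 B=41 A=36 G=25 H=17
Assign: I→slot 1, D→slot 5, E→slot 3, F→slot 2, C→slot 4, B skipped, A skipped, G skipped, H skipped.
Slots: [1:I] [2:F] [3:E] [4:C] [5:D]
Profit = 69 + 60 + 66 + 50 + 68 = 313

313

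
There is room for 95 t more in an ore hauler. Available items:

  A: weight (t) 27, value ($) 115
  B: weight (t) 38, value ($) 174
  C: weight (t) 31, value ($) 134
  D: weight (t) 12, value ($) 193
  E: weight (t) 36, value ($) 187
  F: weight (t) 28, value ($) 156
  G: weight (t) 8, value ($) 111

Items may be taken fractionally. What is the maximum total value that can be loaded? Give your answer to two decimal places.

697.37

Ratios (sorted): D 16.08, G 13.88, F 5.57, E 5.19, B 4.58, C 4.32, A 4.26
take D (12 @ 193); take G (8 @ 111); take F (28 @ 156); take E (36 @ 187); take 11/38 of B → 50.37. Capacity used 95/95.
Total value = 697.37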